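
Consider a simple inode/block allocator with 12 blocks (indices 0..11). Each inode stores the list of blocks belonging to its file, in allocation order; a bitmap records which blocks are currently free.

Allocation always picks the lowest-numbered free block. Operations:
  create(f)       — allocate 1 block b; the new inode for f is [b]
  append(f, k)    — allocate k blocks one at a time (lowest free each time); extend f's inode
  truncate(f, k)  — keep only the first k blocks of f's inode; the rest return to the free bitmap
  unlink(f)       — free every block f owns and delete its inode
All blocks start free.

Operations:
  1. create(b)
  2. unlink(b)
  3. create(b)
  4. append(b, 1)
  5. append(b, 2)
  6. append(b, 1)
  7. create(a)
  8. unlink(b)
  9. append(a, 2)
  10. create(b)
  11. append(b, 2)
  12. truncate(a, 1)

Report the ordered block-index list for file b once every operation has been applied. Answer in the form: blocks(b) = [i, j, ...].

blocks(b) = [2, 3, 4]

after create(b) → b:[0]  free=[F...........]
after unlink(b) →   free=[............]
after create(b) → b:[0]  free=[F...........]
after append(b, 1) → b:[0, 1]  free=[FF..........]
after append(b, 2) → b:[0, 1, 2, 3]  free=[FFFF........]
after append(b, 1) → b:[0, 1, 2, 3, 4]  free=[FFFFF.......]
after create(a) → a:[5], b:[0, 1, 2, 3, 4]  free=[FFFFFF......]
after unlink(b) → a:[5]  free=[.....F......]
after append(a, 2) → a:[5, 0, 1]  free=[FF...F......]
after create(b) → a:[5, 0, 1], b:[2]  free=[FFF..F......]
after append(b, 2) → a:[5, 0, 1], b:[2, 3, 4]  free=[FFFFFF......]
after truncate(a, 1) → a:[5], b:[2, 3, 4]  free=[..FFFF......]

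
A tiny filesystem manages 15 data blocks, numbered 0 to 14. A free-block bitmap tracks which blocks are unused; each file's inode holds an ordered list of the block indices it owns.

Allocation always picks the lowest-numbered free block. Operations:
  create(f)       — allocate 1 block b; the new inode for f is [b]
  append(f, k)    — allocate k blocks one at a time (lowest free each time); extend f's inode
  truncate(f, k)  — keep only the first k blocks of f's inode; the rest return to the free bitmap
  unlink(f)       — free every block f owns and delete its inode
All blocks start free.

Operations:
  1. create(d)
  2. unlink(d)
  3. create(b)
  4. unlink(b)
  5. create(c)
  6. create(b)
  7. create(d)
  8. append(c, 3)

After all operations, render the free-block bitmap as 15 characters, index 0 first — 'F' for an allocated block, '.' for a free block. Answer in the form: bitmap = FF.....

bitmap = FFFFFF.........

[1] create(d) — d=0 (map F..............)
[2] unlink(d) —  (map ...............)
[3] create(b) — b=0 (map F..............)
[4] unlink(b) —  (map ...............)
[5] create(c) — c=0 (map F..............)
[6] create(b) — b=1 c=0 (map FF.............)
[7] create(d) — b=1 c=0 d=2 (map FFF............)
[8] append(c, 3) — b=1 c=0,3,4,5 d=2 (map FFFFFF.........)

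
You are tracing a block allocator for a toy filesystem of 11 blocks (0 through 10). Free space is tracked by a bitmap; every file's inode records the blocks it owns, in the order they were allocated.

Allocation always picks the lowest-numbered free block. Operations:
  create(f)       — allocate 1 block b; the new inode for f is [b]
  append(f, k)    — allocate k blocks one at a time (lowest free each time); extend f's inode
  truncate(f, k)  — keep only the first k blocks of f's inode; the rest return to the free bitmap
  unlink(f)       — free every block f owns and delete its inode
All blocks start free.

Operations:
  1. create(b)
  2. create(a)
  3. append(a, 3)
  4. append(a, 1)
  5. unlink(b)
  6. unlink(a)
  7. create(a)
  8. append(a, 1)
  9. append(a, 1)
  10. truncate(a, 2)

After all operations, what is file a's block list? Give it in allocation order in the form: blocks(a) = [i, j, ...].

[1] create(b) — b=0 (map F..........)
[2] create(a) — a=1 b=0 (map FF.........)
[3] append(a, 3) — a=1,2,3,4 b=0 (map FFFFF......)
[4] append(a, 1) — a=1,2,3,4,5 b=0 (map FFFFFF.....)
[5] unlink(b) — a=1,2,3,4,5 (map .FFFFF.....)
[6] unlink(a) —  (map ...........)
[7] create(a) — a=0 (map F..........)
[8] append(a, 1) — a=0,1 (map FF.........)
[9] append(a, 1) — a=0,1,2 (map FFF........)
[10] truncate(a, 2) — a=0,1 (map FF.........)

blocks(a) = [0, 1]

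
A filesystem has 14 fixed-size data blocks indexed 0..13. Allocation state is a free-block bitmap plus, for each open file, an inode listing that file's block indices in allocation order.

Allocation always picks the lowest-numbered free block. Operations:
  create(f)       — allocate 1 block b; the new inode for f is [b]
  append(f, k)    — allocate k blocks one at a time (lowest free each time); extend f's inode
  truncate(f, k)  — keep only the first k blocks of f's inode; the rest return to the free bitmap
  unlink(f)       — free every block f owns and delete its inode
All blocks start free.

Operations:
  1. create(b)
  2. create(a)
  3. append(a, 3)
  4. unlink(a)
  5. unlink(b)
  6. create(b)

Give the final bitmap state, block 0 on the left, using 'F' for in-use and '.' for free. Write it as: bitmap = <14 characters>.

after create(b) → b:[0]  free=[F.............]
after create(a) → a:[1], b:[0]  free=[FF............]
after append(a, 3) → a:[1, 2, 3, 4], b:[0]  free=[FFFFF.........]
after unlink(a) → b:[0]  free=[F.............]
after unlink(b) →   free=[..............]
after create(b) → b:[0]  free=[F.............]

bitmap = F.............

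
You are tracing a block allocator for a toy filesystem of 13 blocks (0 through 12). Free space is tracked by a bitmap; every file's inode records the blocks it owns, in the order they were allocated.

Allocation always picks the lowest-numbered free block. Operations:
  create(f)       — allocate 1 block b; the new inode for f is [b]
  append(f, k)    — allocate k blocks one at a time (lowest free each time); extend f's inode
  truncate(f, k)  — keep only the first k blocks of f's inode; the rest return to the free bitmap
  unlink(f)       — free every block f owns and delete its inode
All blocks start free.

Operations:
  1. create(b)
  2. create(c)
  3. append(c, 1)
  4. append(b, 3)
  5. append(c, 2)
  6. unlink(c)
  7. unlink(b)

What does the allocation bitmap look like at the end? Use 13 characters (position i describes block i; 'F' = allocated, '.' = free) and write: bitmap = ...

  1. create(b)  ⇒  F............  {b→[0]}
  2. create(c)  ⇒  FF...........  {b→[0]; c→[1]}
  3. append(c, 1)  ⇒  FFF..........  {b→[0]; c→[1, 2]}
  4. append(b, 3)  ⇒  FFFFFF.......  {b→[0, 3, 4, 5]; c→[1, 2]}
  5. append(c, 2)  ⇒  FFFFFFFF.....  {b→[0, 3, 4, 5]; c→[1, 2, 6, 7]}
  6. unlink(c)  ⇒  F..FFF.......  {b→[0, 3, 4, 5]}
  7. unlink(b)  ⇒  .............  {}

bitmap = .............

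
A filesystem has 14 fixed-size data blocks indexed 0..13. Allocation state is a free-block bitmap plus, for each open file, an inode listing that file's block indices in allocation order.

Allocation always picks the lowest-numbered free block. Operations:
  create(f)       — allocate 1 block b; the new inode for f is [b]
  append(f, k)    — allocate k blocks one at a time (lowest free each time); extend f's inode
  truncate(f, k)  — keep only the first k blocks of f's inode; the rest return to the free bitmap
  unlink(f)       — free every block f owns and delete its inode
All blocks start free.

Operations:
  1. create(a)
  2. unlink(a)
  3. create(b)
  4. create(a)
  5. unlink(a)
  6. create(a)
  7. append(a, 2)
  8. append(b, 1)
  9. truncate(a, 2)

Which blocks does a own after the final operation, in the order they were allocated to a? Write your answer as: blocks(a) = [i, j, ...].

blocks(a) = [1, 2]

  1. create(a)  ⇒  F.............  {a→[0]}
  2. unlink(a)  ⇒  ..............  {}
  3. create(b)  ⇒  F.............  {b→[0]}
  4. create(a)  ⇒  FF............  {a→[1]; b→[0]}
  5. unlink(a)  ⇒  F.............  {b→[0]}
  6. create(a)  ⇒  FF............  {a→[1]; b→[0]}
  7. append(a, 2)  ⇒  FFFF..........  {a→[1, 2, 3]; b→[0]}
  8. append(b, 1)  ⇒  FFFFF.........  {a→[1, 2, 3]; b→[0, 4]}
  9. truncate(a, 2)  ⇒  FFF.F.........  {a→[1, 2]; b→[0, 4]}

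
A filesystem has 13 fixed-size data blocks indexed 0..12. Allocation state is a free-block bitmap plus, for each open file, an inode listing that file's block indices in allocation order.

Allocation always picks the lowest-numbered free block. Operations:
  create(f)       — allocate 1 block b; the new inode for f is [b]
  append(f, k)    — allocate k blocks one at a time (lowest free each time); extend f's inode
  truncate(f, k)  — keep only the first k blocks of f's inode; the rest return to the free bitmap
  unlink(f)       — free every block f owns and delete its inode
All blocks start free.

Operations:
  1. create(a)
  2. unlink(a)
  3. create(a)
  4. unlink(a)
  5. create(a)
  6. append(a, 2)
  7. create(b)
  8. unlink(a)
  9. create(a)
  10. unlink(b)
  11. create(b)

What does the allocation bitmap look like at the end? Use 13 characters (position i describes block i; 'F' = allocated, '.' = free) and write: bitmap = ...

create(a): bitmap=F............ | a=[0]
unlink(a): bitmap=............. | 
create(a): bitmap=F............ | a=[0]
unlink(a): bitmap=............. | 
create(a): bitmap=F............ | a=[0]
append(a, 2): bitmap=FFF.......... | a=[0, 1, 2]
create(b): bitmap=FFFF......... | a=[0, 1, 2] b=[3]
unlink(a): bitmap=...F......... | b=[3]
create(a): bitmap=F..F......... | a=[0] b=[3]
unlink(b): bitmap=F............ | a=[0]
create(b): bitmap=FF........... | a=[0] b=[1]

bitmap = FF...........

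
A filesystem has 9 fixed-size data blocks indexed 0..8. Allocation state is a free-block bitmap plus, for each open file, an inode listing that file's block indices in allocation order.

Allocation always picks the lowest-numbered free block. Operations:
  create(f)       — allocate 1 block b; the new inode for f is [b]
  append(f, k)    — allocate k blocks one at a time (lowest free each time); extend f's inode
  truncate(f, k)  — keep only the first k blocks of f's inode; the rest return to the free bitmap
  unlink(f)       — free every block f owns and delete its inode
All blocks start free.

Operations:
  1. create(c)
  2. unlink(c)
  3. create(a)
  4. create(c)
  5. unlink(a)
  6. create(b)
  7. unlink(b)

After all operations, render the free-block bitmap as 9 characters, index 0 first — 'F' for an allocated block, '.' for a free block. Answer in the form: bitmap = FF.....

after create(c) → c:[0]  free=[F........]
after unlink(c) →   free=[.........]
after create(a) → a:[0]  free=[F........]
after create(c) → a:[0], c:[1]  free=[FF.......]
after unlink(a) → c:[1]  free=[.F.......]
after create(b) → b:[0], c:[1]  free=[FF.......]
after unlink(b) → c:[1]  free=[.F.......]

bitmap = .F.......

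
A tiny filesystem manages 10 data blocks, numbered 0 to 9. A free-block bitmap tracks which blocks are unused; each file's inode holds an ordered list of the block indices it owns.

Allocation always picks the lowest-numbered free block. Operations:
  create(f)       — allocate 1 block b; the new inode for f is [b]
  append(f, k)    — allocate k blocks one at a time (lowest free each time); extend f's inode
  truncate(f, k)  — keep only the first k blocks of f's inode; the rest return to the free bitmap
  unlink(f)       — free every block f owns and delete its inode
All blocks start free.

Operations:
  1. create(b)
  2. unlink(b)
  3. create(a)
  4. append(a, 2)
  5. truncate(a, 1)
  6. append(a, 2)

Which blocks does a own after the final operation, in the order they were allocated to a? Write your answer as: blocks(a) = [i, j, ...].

[1] create(b) — b=0 (map F.........)
[2] unlink(b) —  (map ..........)
[3] create(a) — a=0 (map F.........)
[4] append(a, 2) — a=0,1,2 (map FFF.......)
[5] truncate(a, 1) — a=0 (map F.........)
[6] append(a, 2) — a=0,1,2 (map FFF.......)

blocks(a) = [0, 1, 2]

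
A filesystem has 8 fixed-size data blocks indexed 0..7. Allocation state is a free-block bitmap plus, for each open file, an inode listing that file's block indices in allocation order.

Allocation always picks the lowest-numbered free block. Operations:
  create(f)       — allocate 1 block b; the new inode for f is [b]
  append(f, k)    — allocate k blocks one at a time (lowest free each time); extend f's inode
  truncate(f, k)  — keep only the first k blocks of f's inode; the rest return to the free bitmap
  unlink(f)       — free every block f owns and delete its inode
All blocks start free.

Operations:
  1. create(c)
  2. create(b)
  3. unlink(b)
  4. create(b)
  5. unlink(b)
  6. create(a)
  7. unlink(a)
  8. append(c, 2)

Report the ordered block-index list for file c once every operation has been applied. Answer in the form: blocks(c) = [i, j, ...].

after create(c) → c:[0]  free=[F.......]
after create(b) → b:[1], c:[0]  free=[FF......]
after unlink(b) → c:[0]  free=[F.......]
after create(b) → b:[1], c:[0]  free=[FF......]
after unlink(b) → c:[0]  free=[F.......]
after create(a) → a:[1], c:[0]  free=[FF......]
after unlink(a) → c:[0]  free=[F.......]
after append(c, 2) → c:[0, 1, 2]  free=[FFF.....]

blocks(c) = [0, 1, 2]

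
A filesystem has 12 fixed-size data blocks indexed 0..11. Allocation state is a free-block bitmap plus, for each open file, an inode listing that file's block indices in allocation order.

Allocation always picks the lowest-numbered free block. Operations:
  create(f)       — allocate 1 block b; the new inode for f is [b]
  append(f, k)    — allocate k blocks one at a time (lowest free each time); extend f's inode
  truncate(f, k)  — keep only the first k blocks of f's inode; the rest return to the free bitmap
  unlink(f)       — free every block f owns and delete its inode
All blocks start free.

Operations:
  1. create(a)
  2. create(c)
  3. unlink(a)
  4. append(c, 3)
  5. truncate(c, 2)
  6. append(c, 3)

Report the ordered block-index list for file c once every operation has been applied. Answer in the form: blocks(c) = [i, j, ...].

create(a): bitmap=F........... | a=[0]
create(c): bitmap=FF.......... | a=[0] c=[1]
unlink(a): bitmap=.F.......... | c=[1]
append(c, 3): bitmap=FFFF........ | c=[1, 0, 2, 3]
truncate(c, 2): bitmap=FF.......... | c=[1, 0]
append(c, 3): bitmap=FFFFF....... | c=[1, 0, 2, 3, 4]

blocks(c) = [1, 0, 2, 3, 4]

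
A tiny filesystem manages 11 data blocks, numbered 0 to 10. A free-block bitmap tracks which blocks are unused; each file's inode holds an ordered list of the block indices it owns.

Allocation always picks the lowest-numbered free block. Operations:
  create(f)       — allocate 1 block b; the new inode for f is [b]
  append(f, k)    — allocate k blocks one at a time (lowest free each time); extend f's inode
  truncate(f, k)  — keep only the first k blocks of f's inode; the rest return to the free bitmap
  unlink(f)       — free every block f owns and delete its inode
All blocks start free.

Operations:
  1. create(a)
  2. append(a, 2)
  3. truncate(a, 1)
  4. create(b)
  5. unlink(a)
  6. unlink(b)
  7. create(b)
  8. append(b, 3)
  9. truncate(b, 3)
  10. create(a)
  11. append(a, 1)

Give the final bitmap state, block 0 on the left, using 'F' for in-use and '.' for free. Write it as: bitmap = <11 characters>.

bitmap = FFFFF......

  1. create(a)  ⇒  F..........  {a→[0]}
  2. append(a, 2)  ⇒  FFF........  {a→[0, 1, 2]}
  3. truncate(a, 1)  ⇒  F..........  {a→[0]}
  4. create(b)  ⇒  FF.........  {a→[0]; b→[1]}
  5. unlink(a)  ⇒  .F.........  {b→[1]}
  6. unlink(b)  ⇒  ...........  {}
  7. create(b)  ⇒  F..........  {b→[0]}
  8. append(b, 3)  ⇒  FFFF.......  {b→[0, 1, 2, 3]}
  9. truncate(b, 3)  ⇒  FFF........  {b→[0, 1, 2]}
  10. create(a)  ⇒  FFFF.......  {a→[3]; b→[0, 1, 2]}
  11. append(a, 1)  ⇒  FFFFF......  {a→[3, 4]; b→[0, 1, 2]}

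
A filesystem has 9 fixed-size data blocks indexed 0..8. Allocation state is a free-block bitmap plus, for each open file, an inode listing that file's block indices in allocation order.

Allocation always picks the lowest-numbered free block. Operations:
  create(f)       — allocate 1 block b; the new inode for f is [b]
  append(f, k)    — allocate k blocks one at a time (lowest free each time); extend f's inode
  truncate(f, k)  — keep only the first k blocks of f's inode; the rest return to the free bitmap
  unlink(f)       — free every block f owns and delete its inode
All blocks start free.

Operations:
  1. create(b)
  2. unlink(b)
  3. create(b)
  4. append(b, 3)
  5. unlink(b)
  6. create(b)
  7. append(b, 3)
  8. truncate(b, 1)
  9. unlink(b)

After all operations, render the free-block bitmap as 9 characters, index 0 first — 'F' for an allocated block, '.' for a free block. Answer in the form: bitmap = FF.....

after create(b) → b:[0]  free=[F........]
after unlink(b) →   free=[.........]
after create(b) → b:[0]  free=[F........]
after append(b, 3) → b:[0, 1, 2, 3]  free=[FFFF.....]
after unlink(b) →   free=[.........]
after create(b) → b:[0]  free=[F........]
after append(b, 3) → b:[0, 1, 2, 3]  free=[FFFF.....]
after truncate(b, 1) → b:[0]  free=[F........]
after unlink(b) →   free=[.........]

bitmap = .........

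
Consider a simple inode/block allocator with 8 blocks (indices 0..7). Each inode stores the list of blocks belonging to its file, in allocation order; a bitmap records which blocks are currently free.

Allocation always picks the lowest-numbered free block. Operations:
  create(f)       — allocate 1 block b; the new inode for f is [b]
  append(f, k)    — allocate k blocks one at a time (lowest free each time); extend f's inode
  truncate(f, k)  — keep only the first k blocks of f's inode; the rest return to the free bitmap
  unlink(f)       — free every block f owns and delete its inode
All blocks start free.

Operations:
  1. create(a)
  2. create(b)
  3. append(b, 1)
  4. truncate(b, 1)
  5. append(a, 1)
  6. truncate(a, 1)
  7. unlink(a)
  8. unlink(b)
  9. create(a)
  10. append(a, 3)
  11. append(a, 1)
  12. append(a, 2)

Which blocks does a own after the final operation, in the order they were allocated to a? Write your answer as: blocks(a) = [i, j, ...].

create(a): bitmap=F....... | a=[0]
create(b): bitmap=FF...... | a=[0] b=[1]
append(b, 1): bitmap=FFF..... | a=[0] b=[1, 2]
truncate(b, 1): bitmap=FF...... | a=[0] b=[1]
append(a, 1): bitmap=FFF..... | a=[0, 2] b=[1]
truncate(a, 1): bitmap=FF...... | a=[0] b=[1]
unlink(a): bitmap=.F...... | b=[1]
unlink(b): bitmap=........ | 
create(a): bitmap=F....... | a=[0]
append(a, 3): bitmap=FFFF.... | a=[0, 1, 2, 3]
append(a, 1): bitmap=FFFFF... | a=[0, 1, 2, 3, 4]
append(a, 2): bitmap=FFFFFFF. | a=[0, 1, 2, 3, 4, 5, 6]

blocks(a) = [0, 1, 2, 3, 4, 5, 6]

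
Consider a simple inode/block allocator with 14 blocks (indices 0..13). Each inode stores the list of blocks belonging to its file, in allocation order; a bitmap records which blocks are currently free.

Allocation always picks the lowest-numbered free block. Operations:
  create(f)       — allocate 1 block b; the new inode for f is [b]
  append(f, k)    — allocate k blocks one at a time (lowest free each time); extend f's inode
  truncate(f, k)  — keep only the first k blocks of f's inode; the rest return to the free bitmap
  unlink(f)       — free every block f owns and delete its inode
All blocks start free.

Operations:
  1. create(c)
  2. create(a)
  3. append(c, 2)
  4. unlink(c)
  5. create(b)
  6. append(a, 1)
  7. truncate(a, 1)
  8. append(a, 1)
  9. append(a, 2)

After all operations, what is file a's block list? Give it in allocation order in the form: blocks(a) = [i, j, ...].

create(c): bitmap=F............. | c=[0]
create(a): bitmap=FF............ | a=[1] c=[0]
append(c, 2): bitmap=FFFF.......... | a=[1] c=[0, 2, 3]
unlink(c): bitmap=.F............ | a=[1]
create(b): bitmap=FF............ | a=[1] b=[0]
append(a, 1): bitmap=FFF........... | a=[1, 2] b=[0]
truncate(a, 1): bitmap=FF............ | a=[1] b=[0]
append(a, 1): bitmap=FFF........... | a=[1, 2] b=[0]
append(a, 2): bitmap=FFFFF......... | a=[1, 2, 3, 4] b=[0]

blocks(a) = [1, 2, 3, 4]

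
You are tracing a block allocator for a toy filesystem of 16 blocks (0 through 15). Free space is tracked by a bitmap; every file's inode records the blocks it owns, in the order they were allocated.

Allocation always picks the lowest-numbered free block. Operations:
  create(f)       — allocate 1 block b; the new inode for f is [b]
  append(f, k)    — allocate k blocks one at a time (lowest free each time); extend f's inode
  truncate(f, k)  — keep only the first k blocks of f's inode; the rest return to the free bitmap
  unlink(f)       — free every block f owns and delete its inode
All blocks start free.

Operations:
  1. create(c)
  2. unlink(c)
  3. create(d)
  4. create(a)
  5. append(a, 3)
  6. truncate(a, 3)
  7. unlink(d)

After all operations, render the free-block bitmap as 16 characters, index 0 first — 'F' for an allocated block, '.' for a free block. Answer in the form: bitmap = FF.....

after create(c) → c:[0]  free=[F...............]
after unlink(c) →   free=[................]
after create(d) → d:[0]  free=[F...............]
after create(a) → a:[1], d:[0]  free=[FF..............]
after append(a, 3) → a:[1, 2, 3, 4], d:[0]  free=[FFFFF...........]
after truncate(a, 3) → a:[1, 2, 3], d:[0]  free=[FFFF............]
after unlink(d) → a:[1, 2, 3]  free=[.FFF............]

bitmap = .FFF............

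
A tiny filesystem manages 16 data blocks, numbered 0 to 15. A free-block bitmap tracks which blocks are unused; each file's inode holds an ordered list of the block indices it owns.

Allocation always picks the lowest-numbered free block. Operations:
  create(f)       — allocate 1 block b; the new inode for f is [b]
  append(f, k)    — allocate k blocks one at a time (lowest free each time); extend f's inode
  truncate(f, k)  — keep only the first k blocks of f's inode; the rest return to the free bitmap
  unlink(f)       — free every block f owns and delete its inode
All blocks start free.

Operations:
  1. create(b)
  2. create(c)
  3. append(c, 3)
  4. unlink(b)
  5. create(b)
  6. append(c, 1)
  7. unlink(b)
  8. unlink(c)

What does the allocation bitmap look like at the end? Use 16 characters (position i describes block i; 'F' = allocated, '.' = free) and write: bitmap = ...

create(b): bitmap=F............... | b=[0]
create(c): bitmap=FF.............. | b=[0] c=[1]
append(c, 3): bitmap=FFFFF........... | b=[0] c=[1, 2, 3, 4]
unlink(b): bitmap=.FFFF........... | c=[1, 2, 3, 4]
create(b): bitmap=FFFFF........... | b=[0] c=[1, 2, 3, 4]
append(c, 1): bitmap=FFFFFF.......... | b=[0] c=[1, 2, 3, 4, 5]
unlink(b): bitmap=.FFFFF.......... | c=[1, 2, 3, 4, 5]
unlink(c): bitmap=................ | 

bitmap = ................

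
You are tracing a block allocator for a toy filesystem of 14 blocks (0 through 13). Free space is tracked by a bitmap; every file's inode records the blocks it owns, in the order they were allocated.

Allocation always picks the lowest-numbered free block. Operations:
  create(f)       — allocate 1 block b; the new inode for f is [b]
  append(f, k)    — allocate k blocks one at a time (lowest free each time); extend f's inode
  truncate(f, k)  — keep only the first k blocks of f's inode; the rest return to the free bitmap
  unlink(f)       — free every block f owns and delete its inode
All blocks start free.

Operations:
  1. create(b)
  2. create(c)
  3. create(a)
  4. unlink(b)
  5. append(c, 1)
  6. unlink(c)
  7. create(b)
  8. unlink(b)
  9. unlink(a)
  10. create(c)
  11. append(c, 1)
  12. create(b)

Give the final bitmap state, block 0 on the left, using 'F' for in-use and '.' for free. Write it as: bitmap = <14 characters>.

bitmap = FFF...........

[1] create(b) — b=0 (map F.............)
[2] create(c) — b=0 c=1 (map FF............)
[3] create(a) — a=2 b=0 c=1 (map FFF...........)
[4] unlink(b) — a=2 c=1 (map .FF...........)
[5] append(c, 1) — a=2 c=1,0 (map FFF...........)
[6] unlink(c) — a=2 (map ..F...........)
[7] create(b) — a=2 b=0 (map F.F...........)
[8] unlink(b) — a=2 (map ..F...........)
[9] unlink(a) —  (map ..............)
[10] create(c) — c=0 (map F.............)
[11] append(c, 1) — c=0,1 (map FF............)
[12] create(b) — b=2 c=0,1 (map FFF...........)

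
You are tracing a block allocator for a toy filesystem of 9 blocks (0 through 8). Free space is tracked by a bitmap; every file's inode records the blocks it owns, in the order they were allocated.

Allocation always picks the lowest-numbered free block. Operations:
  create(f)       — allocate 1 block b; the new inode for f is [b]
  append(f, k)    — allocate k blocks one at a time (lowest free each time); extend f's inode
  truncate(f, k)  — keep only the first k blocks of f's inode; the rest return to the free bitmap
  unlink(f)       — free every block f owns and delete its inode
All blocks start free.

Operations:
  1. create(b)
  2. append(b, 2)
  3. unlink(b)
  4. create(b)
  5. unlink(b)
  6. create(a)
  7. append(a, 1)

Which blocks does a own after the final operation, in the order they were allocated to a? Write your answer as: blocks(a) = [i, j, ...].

[1] create(b) — b=0 (map F........)
[2] append(b, 2) — b=0,1,2 (map FFF......)
[3] unlink(b) —  (map .........)
[4] create(b) — b=0 (map F........)
[5] unlink(b) —  (map .........)
[6] create(a) — a=0 (map F........)
[7] append(a, 1) — a=0,1 (map FF.......)

blocks(a) = [0, 1]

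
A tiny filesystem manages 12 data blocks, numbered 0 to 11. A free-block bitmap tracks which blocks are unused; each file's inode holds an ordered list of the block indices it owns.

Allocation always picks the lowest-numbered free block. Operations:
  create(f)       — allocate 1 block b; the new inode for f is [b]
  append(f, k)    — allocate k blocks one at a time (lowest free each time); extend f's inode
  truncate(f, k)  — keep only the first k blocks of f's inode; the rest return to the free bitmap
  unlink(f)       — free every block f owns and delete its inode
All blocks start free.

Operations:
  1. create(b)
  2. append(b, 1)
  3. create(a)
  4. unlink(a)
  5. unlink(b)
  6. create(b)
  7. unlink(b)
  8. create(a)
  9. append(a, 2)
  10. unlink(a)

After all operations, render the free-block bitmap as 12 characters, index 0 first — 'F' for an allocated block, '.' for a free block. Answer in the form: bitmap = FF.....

bitmap = ............

after create(b) → b:[0]  free=[F...........]
after append(b, 1) → b:[0, 1]  free=[FF..........]
after create(a) → a:[2], b:[0, 1]  free=[FFF.........]
after unlink(a) → b:[0, 1]  free=[FF..........]
after unlink(b) →   free=[............]
after create(b) → b:[0]  free=[F...........]
after unlink(b) →   free=[............]
after create(a) → a:[0]  free=[F...........]
after append(a, 2) → a:[0, 1, 2]  free=[FFF.........]
after unlink(a) →   free=[............]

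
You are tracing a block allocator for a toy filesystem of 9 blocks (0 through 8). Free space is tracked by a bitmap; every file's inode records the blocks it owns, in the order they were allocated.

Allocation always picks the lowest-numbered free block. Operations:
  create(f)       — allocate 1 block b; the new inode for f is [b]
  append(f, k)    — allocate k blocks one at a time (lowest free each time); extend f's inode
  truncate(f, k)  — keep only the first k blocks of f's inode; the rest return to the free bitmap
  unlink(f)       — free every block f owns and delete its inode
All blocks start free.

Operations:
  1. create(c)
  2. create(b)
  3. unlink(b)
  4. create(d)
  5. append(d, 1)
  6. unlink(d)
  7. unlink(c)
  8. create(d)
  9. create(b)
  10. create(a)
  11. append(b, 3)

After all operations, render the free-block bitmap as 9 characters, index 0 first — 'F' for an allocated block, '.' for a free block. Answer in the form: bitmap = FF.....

after create(c) → c:[0]  free=[F........]
after create(b) → b:[1], c:[0]  free=[FF.......]
after unlink(b) → c:[0]  free=[F........]
after create(d) → c:[0], d:[1]  free=[FF.......]
after append(d, 1) → c:[0], d:[1, 2]  free=[FFF......]
after unlink(d) → c:[0]  free=[F........]
after unlink(c) →   free=[.........]
after create(d) → d:[0]  free=[F........]
after create(b) → b:[1], d:[0]  free=[FF.......]
after create(a) → a:[2], b:[1], d:[0]  free=[FFF......]
after append(b, 3) → a:[2], b:[1, 3, 4, 5], d:[0]  free=[FFFFFF...]

bitmap = FFFFFF...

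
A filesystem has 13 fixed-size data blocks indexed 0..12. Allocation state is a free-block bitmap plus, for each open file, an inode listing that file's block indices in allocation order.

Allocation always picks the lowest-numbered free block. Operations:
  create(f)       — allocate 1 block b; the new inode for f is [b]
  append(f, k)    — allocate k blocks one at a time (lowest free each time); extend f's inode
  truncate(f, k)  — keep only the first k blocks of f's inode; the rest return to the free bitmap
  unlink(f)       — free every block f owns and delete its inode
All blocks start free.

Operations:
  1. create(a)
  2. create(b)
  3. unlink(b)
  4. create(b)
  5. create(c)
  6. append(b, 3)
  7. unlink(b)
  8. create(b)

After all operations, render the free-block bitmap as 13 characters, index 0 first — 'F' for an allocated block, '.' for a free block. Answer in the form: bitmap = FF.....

  1. create(a)  ⇒  F............  {a→[0]}
  2. create(b)  ⇒  FF...........  {a→[0]; b→[1]}
  3. unlink(b)  ⇒  F............  {a→[0]}
  4. create(b)  ⇒  FF...........  {a→[0]; b→[1]}
  5. create(c)  ⇒  FFF..........  {a→[0]; b→[1]; c→[2]}
  6. append(b, 3)  ⇒  FFFFFF.......  {a→[0]; b→[1, 3, 4, 5]; c→[2]}
  7. unlink(b)  ⇒  F.F..........  {a→[0]; c→[2]}
  8. create(b)  ⇒  FFF..........  {a→[0]; b→[1]; c→[2]}

bitmap = FFF..........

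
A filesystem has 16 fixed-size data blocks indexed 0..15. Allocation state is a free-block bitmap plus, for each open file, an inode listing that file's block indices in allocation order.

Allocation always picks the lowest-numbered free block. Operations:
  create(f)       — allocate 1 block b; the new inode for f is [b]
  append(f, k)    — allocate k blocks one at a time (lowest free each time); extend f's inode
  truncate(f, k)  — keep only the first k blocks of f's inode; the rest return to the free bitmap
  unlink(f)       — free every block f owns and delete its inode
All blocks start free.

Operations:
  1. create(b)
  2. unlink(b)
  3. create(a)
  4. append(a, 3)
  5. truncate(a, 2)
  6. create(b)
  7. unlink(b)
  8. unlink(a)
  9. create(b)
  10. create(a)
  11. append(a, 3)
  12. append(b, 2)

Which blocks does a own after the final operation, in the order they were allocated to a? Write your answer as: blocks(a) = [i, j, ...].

[1] create(b) — b=0 (map F...............)
[2] unlink(b) —  (map ................)
[3] create(a) — a=0 (map F...............)
[4] append(a, 3) — a=0,1,2,3 (map FFFF............)
[5] truncate(a, 2) — a=0,1 (map FF..............)
[6] create(b) — a=0,1 b=2 (map FFF.............)
[7] unlink(b) — a=0,1 (map FF..............)
[8] unlink(a) —  (map ................)
[9] create(b) — b=0 (map F...............)
[10] create(a) — a=1 b=0 (map FF..............)
[11] append(a, 3) — a=1,2,3,4 b=0 (map FFFFF...........)
[12] append(b, 2) — a=1,2,3,4 b=0,5,6 (map FFFFFFF.........)

blocks(a) = [1, 2, 3, 4]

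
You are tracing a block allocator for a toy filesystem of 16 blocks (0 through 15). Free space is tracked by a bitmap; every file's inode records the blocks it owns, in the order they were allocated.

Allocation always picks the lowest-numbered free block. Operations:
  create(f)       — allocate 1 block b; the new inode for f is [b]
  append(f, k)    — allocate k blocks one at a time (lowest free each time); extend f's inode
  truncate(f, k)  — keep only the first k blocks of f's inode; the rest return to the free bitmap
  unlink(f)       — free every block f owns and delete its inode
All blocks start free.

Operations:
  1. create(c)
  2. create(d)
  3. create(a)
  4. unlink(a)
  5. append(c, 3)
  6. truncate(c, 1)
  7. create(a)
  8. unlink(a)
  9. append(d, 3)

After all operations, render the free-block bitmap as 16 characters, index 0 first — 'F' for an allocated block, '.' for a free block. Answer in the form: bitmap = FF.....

[1] create(c) — c=0 (map F...............)
[2] create(d) — c=0 d=1 (map FF..............)
[3] create(a) — a=2 c=0 d=1 (map FFF.............)
[4] unlink(a) — c=0 d=1 (map FF..............)
[5] append(c, 3) — c=0,2,3,4 d=1 (map FFFFF...........)
[6] truncate(c, 1) — c=0 d=1 (map FF..............)
[7] create(a) — a=2 c=0 d=1 (map FFF.............)
[8] unlink(a) — c=0 d=1 (map FF..............)
[9] append(d, 3) — c=0 d=1,2,3,4 (map FFFFF...........)

bitmap = FFFFF...........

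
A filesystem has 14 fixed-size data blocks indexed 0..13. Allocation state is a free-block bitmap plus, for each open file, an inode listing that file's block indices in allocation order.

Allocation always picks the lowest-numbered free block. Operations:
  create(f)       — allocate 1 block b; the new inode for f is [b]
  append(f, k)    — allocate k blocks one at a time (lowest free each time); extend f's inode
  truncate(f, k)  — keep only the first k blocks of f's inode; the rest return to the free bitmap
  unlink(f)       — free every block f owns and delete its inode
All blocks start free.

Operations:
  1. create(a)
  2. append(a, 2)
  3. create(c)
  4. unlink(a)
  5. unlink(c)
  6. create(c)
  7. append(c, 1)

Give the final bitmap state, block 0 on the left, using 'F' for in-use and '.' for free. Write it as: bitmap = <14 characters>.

bitmap = FF............

  1. create(a)  ⇒  F.............  {a→[0]}
  2. append(a, 2)  ⇒  FFF...........  {a→[0, 1, 2]}
  3. create(c)  ⇒  FFFF..........  {a→[0, 1, 2]; c→[3]}
  4. unlink(a)  ⇒  ...F..........  {c→[3]}
  5. unlink(c)  ⇒  ..............  {}
  6. create(c)  ⇒  F.............  {c→[0]}
  7. append(c, 1)  ⇒  FF............  {c→[0, 1]}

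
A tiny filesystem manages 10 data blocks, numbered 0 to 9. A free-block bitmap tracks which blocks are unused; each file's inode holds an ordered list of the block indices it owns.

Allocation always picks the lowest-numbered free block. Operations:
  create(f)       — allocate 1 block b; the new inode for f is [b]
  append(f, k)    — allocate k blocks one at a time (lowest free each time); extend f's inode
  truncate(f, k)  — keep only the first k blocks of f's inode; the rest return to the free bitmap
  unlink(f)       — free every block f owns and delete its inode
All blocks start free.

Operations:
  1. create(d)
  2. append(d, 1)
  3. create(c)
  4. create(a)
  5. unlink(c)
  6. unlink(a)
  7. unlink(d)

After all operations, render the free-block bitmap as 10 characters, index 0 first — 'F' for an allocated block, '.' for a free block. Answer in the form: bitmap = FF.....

  1. create(d)  ⇒  F.........  {d→[0]}
  2. append(d, 1)  ⇒  FF........  {d→[0, 1]}
  3. create(c)  ⇒  FFF.......  {c→[2]; d→[0, 1]}
  4. create(a)  ⇒  FFFF......  {a→[3]; c→[2]; d→[0, 1]}
  5. unlink(c)  ⇒  FF.F......  {a→[3]; d→[0, 1]}
  6. unlink(a)  ⇒  FF........  {d→[0, 1]}
  7. unlink(d)  ⇒  ..........  {}

bitmap = ..........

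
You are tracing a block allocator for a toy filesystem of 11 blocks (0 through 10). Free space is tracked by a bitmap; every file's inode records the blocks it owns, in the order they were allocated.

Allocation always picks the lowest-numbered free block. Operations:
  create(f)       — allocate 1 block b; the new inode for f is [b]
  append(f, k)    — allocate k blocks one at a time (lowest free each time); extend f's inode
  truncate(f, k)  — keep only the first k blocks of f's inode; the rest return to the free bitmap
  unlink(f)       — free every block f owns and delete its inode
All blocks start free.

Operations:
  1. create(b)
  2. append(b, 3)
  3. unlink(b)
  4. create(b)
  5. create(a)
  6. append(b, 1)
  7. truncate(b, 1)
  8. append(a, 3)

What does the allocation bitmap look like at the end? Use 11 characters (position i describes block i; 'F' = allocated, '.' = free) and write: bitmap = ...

bitmap = FFFFF......

[1] create(b) — b=0 (map F..........)
[2] append(b, 3) — b=0,1,2,3 (map FFFF.......)
[3] unlink(b) —  (map ...........)
[4] create(b) — b=0 (map F..........)
[5] create(a) — a=1 b=0 (map FF.........)
[6] append(b, 1) — a=1 b=0,2 (map FFF........)
[7] truncate(b, 1) — a=1 b=0 (map FF.........)
[8] append(a, 3) — a=1,2,3,4 b=0 (map FFFFF......)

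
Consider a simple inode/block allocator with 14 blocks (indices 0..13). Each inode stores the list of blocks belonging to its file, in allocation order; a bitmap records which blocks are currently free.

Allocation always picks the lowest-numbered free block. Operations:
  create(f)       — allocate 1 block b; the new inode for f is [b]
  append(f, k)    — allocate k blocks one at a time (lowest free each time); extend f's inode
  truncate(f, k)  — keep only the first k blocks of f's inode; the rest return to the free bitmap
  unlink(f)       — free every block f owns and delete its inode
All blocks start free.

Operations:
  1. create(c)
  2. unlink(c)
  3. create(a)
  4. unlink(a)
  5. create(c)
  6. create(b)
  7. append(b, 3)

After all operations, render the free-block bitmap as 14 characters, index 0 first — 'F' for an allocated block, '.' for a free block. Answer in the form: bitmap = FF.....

after create(c) → c:[0]  free=[F.............]
after unlink(c) →   free=[..............]
after create(a) → a:[0]  free=[F.............]
after unlink(a) →   free=[..............]
after create(c) → c:[0]  free=[F.............]
after create(b) → b:[1], c:[0]  free=[FF............]
after append(b, 3) → b:[1, 2, 3, 4], c:[0]  free=[FFFFF.........]

bitmap = FFFFF.........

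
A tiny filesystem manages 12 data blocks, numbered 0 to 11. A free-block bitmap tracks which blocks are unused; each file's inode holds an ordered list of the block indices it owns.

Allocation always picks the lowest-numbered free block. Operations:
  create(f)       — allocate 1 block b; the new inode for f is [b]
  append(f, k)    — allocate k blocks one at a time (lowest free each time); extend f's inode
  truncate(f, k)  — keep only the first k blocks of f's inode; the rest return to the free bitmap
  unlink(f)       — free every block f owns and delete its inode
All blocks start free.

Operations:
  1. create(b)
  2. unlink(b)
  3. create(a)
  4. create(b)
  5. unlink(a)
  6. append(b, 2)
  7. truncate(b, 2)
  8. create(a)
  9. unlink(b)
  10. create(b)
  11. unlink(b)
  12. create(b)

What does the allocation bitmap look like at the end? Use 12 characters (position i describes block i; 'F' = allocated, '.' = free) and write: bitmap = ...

bitmap = F.F.........

  1. create(b)  ⇒  F...........  {b→[0]}
  2. unlink(b)  ⇒  ............  {}
  3. create(a)  ⇒  F...........  {a→[0]}
  4. create(b)  ⇒  FF..........  {a→[0]; b→[1]}
  5. unlink(a)  ⇒  .F..........  {b→[1]}
  6. append(b, 2)  ⇒  FFF.........  {b→[1, 0, 2]}
  7. truncate(b, 2)  ⇒  FF..........  {b→[1, 0]}
  8. create(a)  ⇒  FFF.........  {a→[2]; b→[1, 0]}
  9. unlink(b)  ⇒  ..F.........  {a→[2]}
  10. create(b)  ⇒  F.F.........  {a→[2]; b→[0]}
  11. unlink(b)  ⇒  ..F.........  {a→[2]}
  12. create(b)  ⇒  F.F.........  {a→[2]; b→[0]}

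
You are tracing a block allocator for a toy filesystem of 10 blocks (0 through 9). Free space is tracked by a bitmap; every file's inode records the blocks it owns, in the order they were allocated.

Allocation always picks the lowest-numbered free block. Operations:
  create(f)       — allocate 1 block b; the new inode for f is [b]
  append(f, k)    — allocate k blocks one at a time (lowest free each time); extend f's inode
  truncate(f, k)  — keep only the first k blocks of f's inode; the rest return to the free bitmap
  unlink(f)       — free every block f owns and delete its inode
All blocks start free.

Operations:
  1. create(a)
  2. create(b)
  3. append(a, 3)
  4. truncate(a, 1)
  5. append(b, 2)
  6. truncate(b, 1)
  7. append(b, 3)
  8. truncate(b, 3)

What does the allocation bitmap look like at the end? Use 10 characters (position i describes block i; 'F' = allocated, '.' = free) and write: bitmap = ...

create(a): bitmap=F......... | a=[0]
create(b): bitmap=FF........ | a=[0] b=[1]
append(a, 3): bitmap=FFFFF..... | a=[0, 2, 3, 4] b=[1]
truncate(a, 1): bitmap=FF........ | a=[0] b=[1]
append(b, 2): bitmap=FFFF...... | a=[0] b=[1, 2, 3]
truncate(b, 1): bitmap=FF........ | a=[0] b=[1]
append(b, 3): bitmap=FFFFF..... | a=[0] b=[1, 2, 3, 4]
truncate(b, 3): bitmap=FFFF...... | a=[0] b=[1, 2, 3]

bitmap = FFFF......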